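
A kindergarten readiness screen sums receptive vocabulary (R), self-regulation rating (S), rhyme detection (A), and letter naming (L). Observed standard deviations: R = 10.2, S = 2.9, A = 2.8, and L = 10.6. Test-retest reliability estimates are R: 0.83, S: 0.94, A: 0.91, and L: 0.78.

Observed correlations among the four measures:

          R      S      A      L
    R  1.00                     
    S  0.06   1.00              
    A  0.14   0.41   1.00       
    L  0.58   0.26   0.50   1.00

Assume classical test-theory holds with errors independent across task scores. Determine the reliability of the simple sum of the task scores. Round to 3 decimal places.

0.897

Var(R+S+A+L) = 10.2² + 2.9² + 2.8² + 10.6² + 2·[10.2·2.9·0.06 + 10.2·2.8·0.14 + 10.2·10.6·0.58 + 2.9·2.8·0.41 + 2.9·10.6·0.26 + 2.8·10.6·0.50] = 232.65 + 189.289 = 421.939.
With uncorrelated errors the cross-covariances are all true-score covariance, so they carry over unchanged; only the diagonal terms shrink to ρᵢσᵢ².
True-score variance = [10.2²·0.83 + 2.9²·0.94 + 2.8²·0.91 + 10.6²·0.78] + 189.289 = 189.034 + 189.289 = 378.323.
Reliability = 378.323 / 421.939 = 0.897.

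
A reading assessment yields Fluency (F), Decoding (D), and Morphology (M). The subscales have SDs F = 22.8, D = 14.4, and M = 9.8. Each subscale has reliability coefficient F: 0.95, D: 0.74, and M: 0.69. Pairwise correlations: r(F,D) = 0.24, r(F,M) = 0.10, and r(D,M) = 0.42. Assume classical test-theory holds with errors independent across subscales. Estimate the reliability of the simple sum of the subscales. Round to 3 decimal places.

Var(F+D+M) = 22.8² + 14.4² + 9.8² + 2·[22.8·14.4·0.24 + 22.8·9.8·0.10 + 14.4·9.8·0.42] = 823.24 + 320.822 = 1144.06.
Under uncorrelated errors the observed covariances equal the true-score covariances, so only the own-variance terms attenuate.
True-score variance = [22.8²·0.95 + 14.4²·0.74 + 9.8²·0.69] + 320.822 = 713.562 + 320.822 = 1034.38.
Reliability = 1034.38 / 1144.06 = 0.904.

0.904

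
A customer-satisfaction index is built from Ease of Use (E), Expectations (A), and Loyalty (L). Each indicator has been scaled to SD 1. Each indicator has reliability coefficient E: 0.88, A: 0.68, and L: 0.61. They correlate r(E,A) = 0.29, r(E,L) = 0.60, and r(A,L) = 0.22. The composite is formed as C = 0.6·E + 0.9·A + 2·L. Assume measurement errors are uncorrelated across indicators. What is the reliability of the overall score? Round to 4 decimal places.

Var(C) = 0.6² + 0.9² + 2² + 2·[0.54·0.29 + 1.2·0.60 + 1.8·0.22] = 5.17 + 2.5452 = 7.7152.
With uncorrelated errors the cross-covariances are all true-score covariance, so they carry over unchanged; only the diagonal terms shrink to ρᵢσᵢ².
True-score variance = [0.6²·0.88 + 0.9²·0.68 + 2²·0.61] + 2.5452 = 3.3076 + 2.5452 = 5.8528.
Reliability = 5.8528 / 7.7152 = 0.7586.

0.7586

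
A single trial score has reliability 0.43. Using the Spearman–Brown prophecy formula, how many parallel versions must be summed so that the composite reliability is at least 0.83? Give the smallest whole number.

7

k ≥ ρ*(1−ρ₁)/(ρ₁(1−ρ*)) = 0.83·0.57 / (0.43·0.17) = 6.472.
Smallest integer k = 7.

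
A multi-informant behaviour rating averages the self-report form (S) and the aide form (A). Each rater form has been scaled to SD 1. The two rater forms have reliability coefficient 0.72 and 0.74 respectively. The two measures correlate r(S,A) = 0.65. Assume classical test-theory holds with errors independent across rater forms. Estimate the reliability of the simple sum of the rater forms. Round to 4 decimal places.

Var(S+A) = 2 + 2·[0.65] = 2 + 1.3 = 3.3.
Because errors are independent across components, Cov(Tᵢ,Tⱼ) = Cov(Xᵢ,Xⱼ); the off-diagonal part of the true-score variance is the same as above.
True-score variance = [0.72 + 0.74] + 1.3 = 1.46 + 1.3 = 2.76.
Reliability = 2.76 / 3.3 = 0.8364.

0.8364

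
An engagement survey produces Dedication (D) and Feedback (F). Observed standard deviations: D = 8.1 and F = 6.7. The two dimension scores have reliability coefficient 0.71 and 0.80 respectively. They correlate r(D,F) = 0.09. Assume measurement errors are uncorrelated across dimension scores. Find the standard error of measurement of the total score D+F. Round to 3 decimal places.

Var(total) = 110.5 + 9.7686 = 120.269.
True-score variance = 82.4951 + 9.7686 = 92.2637, so reliability = 0.7671.
Error variance = 120.269 − 92.2637 = 28.0049; SEM = √28.0049 = 5.292.

5.292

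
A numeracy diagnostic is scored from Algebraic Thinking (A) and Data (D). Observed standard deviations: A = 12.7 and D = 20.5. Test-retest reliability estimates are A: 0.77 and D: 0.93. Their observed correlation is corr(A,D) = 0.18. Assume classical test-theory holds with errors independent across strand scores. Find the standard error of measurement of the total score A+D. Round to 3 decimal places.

Var(total) = 581.54 + 93.726 = 675.266.
True-score variance = 515.026 + 93.726 = 608.752, so reliability = 0.9015.
Error variance = 675.266 − 608.752 = 66.5142; SEM = √66.5142 = 8.156.

8.156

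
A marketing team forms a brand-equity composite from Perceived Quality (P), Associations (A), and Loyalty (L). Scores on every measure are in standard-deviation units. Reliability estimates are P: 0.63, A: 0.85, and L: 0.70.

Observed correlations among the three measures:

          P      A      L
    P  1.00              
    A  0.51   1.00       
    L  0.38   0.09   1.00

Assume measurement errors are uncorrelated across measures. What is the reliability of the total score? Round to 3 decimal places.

0.835

Var(P+A+L) = 3 + 2·[0.51 + 0.38 + 0.09] = 3 + 1.96 = 4.96.
With uncorrelated errors the cross-covariances are all true-score covariance, so they carry over unchanged; only the diagonal terms shrink to ρᵢσᵢ².
True-score variance = [0.63 + 0.85 + 0.70] + 1.96 = 2.18 + 1.96 = 4.14.
Reliability = 4.14 / 4.96 = 0.835.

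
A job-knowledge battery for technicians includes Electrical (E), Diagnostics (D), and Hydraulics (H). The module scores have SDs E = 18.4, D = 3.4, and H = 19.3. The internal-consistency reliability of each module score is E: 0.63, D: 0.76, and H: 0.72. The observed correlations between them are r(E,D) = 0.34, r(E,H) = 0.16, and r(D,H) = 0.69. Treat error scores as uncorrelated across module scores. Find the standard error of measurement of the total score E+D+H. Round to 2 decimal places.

Var(total) = 722.61 + 246.735 = 969.345.
True-score variance = 490.271 + 246.735 = 737.006, so reliability = 0.7603.
Error variance = 969.345 − 737.006 = 232.339; SEM = √232.339 = 15.24.

15.24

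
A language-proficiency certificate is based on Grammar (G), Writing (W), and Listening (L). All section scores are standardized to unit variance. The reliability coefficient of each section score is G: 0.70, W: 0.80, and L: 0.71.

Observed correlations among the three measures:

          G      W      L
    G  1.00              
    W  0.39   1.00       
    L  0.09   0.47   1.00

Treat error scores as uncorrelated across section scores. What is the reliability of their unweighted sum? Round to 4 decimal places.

Var(G+W+L) = 3 + 2·[0.39 + 0.09 + 0.47] = 3 + 1.9 = 4.9.
With uncorrelated errors the cross-covariances are all true-score covariance, so they carry over unchanged; only the diagonal terms shrink to ρᵢσᵢ².
True-score variance = [0.70 + 0.80 + 0.71] + 1.9 = 2.21 + 1.9 = 4.11.
Reliability = 4.11 / 4.9 = 0.8388.

0.8388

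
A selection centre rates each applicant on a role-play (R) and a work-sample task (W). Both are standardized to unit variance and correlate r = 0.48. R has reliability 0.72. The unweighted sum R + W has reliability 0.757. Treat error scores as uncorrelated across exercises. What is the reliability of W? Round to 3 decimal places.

0.561

Var(R+W) = 2 + 2·0.48 = 2.960.
True-score variance = ρ_R + ρ_W + 2·0.48, so 0.757 = (0.72 + ρ_W + 0.96) / 2.960.
ρ_W = 0.757·2.960 − 0.72 − 0.96 = 0.561.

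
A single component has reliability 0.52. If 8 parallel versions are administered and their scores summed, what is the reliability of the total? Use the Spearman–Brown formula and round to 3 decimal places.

ρ_k = kρ / (1 + (k−1)ρ) = 8·0.52 / (1 + 7·0.52) = 4.160 / 4.640 = 0.897.

0.897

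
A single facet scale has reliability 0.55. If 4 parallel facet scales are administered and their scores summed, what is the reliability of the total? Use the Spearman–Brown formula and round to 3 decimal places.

0.830

ρ_k = kρ / (1 + (k−1)ρ) = 4·0.55 / (1 + 3·0.55) = 2.200 / 2.650 = 0.830.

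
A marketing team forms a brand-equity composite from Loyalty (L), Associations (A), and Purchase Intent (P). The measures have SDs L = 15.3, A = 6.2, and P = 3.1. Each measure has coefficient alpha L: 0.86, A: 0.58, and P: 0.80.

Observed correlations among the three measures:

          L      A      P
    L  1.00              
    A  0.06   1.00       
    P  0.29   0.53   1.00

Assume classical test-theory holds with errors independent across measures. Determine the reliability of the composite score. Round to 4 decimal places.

0.8511

Var(L+A+P) = 15.3² + 6.2² + 3.1² + 2·[15.3·6.2·0.06 + 15.3·3.1·0.29 + 6.2·3.1·0.53] = 282.14 + 59.2658 = 341.406.
Because errors are independent across components, Cov(Tᵢ,Tⱼ) = Cov(Xᵢ,Xⱼ); the off-diagonal part of the true-score variance is the same as above.
True-score variance = [15.3²·0.86 + 6.2²·0.58 + 3.1²·0.80] + 59.2658 = 231.301 + 59.2658 = 290.566.
Reliability = 290.566 / 341.406 = 0.8511.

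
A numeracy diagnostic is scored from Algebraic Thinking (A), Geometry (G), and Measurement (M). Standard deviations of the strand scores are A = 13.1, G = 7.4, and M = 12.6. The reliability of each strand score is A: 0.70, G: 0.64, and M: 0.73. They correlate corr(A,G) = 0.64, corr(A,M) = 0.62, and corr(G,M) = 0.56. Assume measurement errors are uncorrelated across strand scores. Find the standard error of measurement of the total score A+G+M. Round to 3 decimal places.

10.680

Var(total) = 385.13 + 433.186 = 818.316.
True-score variance = 271.068 + 433.186 = 704.255, so reliability = 0.8606.
Error variance = 818.316 − 704.255 = 114.062; SEM = √114.062 = 10.680.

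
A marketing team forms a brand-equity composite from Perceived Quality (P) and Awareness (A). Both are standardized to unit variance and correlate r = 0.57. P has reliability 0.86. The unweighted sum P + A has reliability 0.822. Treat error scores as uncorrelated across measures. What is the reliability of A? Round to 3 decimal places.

Var(P+A) = 2 + 2·0.57 = 3.140.
True-score variance = ρ_P + ρ_A + 2·0.57, so 0.822 = (0.86 + ρ_A + 1.14) / 3.140.
ρ_A = 0.822·3.140 − 0.86 − 1.14 = 0.581.

0.581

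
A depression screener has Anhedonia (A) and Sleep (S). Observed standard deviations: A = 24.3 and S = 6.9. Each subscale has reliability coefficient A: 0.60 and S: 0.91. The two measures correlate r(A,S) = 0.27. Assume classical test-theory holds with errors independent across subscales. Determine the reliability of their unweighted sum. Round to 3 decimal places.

Var(A+S) = 24.3² + 6.9² + 2·[24.3·6.9·0.27] = 638.1 + 90.5418 = 728.642.
Under uncorrelated errors the observed covariances equal the true-score covariances, so only the own-variance terms attenuate.
True-score variance = [24.3²·0.60 + 6.9²·0.91] + 90.5418 = 397.619 + 90.5418 = 488.161.
Reliability = 488.161 / 728.642 = 0.670.

0.670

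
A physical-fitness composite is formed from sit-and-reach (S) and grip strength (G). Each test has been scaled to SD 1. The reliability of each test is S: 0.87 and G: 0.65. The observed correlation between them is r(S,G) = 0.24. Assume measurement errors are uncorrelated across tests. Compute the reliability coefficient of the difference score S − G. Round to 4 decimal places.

0.6842

Var(S−G) = 1 + 1 − 2·0.24 = 2 − 0.48 = 1.52.
Because errors are independent across components, Cov(Tᵢ,Tⱼ) = Cov(Xᵢ,Xⱼ); the off-diagonal part of the true-score variance is the same as above.
True-score variance = [0.87 + 0.65] − 0.48 = 1.52 − 0.48 = 1.04.
Reliability = 1.04 / 1.52 = 0.6842.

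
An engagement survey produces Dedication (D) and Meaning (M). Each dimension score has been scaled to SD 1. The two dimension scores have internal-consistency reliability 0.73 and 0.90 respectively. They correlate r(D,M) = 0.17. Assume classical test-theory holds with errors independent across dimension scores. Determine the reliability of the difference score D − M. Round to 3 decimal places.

0.777

Var(D−M) = 1 + 1 − 2·0.17 = 2 − 0.34 = 1.66.
Under uncorrelated errors the observed covariances equal the true-score covariances, so only the own-variance terms attenuate.
True-score variance = [0.73 + 0.90] − 0.34 = 1.63 − 0.34 = 1.29.
Reliability = 1.29 / 1.66 = 0.777.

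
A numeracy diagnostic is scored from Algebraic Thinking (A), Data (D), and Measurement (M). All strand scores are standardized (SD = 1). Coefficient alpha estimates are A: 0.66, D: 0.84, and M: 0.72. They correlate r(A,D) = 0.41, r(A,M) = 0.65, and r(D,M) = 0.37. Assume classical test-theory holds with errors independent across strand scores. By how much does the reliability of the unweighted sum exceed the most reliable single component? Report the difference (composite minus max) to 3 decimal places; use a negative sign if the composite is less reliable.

Var(sum) = 3 + 2.86 = 5.86; true-score variance = 2.22 + 2.86 = 5.08; composite reliability = 0.8669.
Max component reliability = 0.8400.
Difference = 0.8669 − 0.8400 = 0.027.

0.027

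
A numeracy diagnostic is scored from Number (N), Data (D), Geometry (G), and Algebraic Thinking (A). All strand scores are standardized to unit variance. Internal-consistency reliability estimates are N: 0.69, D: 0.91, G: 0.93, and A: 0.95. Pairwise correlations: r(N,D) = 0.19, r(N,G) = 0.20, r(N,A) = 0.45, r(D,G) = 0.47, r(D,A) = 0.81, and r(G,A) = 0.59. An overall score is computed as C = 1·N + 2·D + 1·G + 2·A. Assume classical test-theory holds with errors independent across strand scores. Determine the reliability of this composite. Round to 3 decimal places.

0.960

Var(C) = 1 + 2² + 1 + 2² + 2·[2·0.19 + 0.20 + 2·0.45 + 2·0.47 + 4·0.81 + 2·0.59] = 10 + 13.68 = 23.68.
Because errors are independent across components, Cov(Tᵢ,Tⱼ) = Cov(Xᵢ,Xⱼ); the off-diagonal part of the true-score variance is the same as above.
True-score variance = [0.69 + 2²·0.91 + 0.93 + 2²·0.95] + 13.68 = 9.06 + 13.68 = 22.74.
Reliability = 22.74 / 23.68 = 0.960.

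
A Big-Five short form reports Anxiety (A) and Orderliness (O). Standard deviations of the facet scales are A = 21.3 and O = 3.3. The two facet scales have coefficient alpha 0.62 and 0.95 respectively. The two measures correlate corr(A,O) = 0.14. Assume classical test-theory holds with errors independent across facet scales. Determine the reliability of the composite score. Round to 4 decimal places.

Var(A+O) = 21.3² + 3.3² + 2·[21.3·3.3·0.14] = 464.58 + 19.6812 = 484.261.
With uncorrelated errors the cross-covariances are all true-score covariance, so they carry over unchanged; only the diagonal terms shrink to ρᵢσᵢ².
True-score variance = [21.3²·0.62 + 3.3²·0.95] + 19.6812 = 291.633 + 19.6812 = 311.315.
Reliability = 311.315 / 484.261 = 0.6429.

0.6429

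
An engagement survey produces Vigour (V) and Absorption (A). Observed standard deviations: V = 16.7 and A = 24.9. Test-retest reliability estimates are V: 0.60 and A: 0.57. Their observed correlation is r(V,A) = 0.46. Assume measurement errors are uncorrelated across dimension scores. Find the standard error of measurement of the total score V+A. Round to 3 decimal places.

Var(total) = 898.9 + 382.564 = 1281.46.
True-score variance = 520.74 + 382.564 = 903.303, so reliability = 0.7049.
Error variance = 1281.46 − 903.303 = 378.16; SEM = √378.16 = 19.446.

19.446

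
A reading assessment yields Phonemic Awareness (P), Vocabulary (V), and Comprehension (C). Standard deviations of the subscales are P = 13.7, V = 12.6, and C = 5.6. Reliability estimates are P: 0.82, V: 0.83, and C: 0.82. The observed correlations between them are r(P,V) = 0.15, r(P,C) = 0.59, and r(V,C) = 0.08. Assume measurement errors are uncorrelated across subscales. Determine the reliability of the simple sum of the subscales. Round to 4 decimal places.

0.8750

Var(P+V+C) = 13.7² + 12.6² + 5.6² + 2·[13.7·12.6·0.15 + 13.7·5.6·0.59 + 12.6·5.6·0.08] = 377.81 + 153.605 = 531.415.
Under uncorrelated errors the observed covariances equal the true-score covariances, so only the own-variance terms attenuate.
True-score variance = [13.7²·0.82 + 12.6²·0.83 + 5.6²·0.82] + 153.605 = 311.392 + 153.605 = 464.997.
Reliability = 464.997 / 531.415 = 0.8750.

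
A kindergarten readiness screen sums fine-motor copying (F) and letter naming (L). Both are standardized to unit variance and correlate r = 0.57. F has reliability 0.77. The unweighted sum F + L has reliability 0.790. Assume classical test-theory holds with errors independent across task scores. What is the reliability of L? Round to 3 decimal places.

0.571

Var(F+L) = 2 + 2·0.57 = 3.140.
True-score variance = ρ_F + ρ_L + 2·0.57, so 0.790 = (0.77 + ρ_L + 1.14) / 3.140.
ρ_L = 0.790·3.140 − 0.77 − 1.14 = 0.571.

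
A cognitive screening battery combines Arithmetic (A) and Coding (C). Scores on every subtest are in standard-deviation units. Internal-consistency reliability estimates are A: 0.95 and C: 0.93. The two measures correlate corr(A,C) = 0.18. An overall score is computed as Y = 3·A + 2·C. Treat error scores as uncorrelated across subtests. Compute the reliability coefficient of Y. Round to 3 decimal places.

Var(Y) = 3² + 2² + 2·[6·0.18] = 13 + 2.16 = 15.16.
With uncorrelated errors the cross-covariances are all true-score covariance, so they carry over unchanged; only the diagonal terms shrink to ρᵢσᵢ².
True-score variance = [3²·0.95 + 2²·0.93] + 2.16 = 12.27 + 2.16 = 14.43.
Reliability = 14.43 / 15.16 = 0.952.

0.952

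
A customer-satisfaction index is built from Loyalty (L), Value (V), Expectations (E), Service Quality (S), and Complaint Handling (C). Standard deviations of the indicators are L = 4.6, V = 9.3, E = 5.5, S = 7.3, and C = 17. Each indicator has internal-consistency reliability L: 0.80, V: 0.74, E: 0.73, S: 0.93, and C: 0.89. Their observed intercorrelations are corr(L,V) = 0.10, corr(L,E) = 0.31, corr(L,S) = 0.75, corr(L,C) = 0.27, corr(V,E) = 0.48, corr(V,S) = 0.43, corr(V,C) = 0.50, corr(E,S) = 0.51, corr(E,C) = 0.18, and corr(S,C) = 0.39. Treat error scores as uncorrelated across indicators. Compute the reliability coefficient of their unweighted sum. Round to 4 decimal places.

0.9319

Var(L+V+E+S+C) = 4.6² + 9.3² + 5.5² + 7.3² + 17² + 2·[4.6·9.3·0.10 + 4.6·5.5·0.31 + 4.6·7.3·0.75 + 4.6·17·0.27 + 9.3·5.5·0.48 + 9.3·7.3·0.43 + 9.3·17·0.50 + 5.5·7.3·0.51 + 5.5·17·0.18 + 7.3·17·0.39] = 480.19 + 553.84 = 1034.03.
Because errors are independent across components, Cov(Tᵢ,Tⱼ) = Cov(Xᵢ,Xⱼ); the off-diagonal part of the true-score variance is the same as above.
True-score variance = [4.6²·0.80 + 9.3²·0.74 + 5.5²·0.73 + 7.3²·0.93 + 17²·0.89] + 553.84 = 409.783 + 553.84 = 963.623.
Reliability = 963.623 / 1034.03 = 0.9319.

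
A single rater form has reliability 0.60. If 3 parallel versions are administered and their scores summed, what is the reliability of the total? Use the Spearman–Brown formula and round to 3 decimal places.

0.818

ρ_k = kρ / (1 + (k−1)ρ) = 3·0.60 / (1 + 2·0.60) = 1.800 / 2.200 = 0.818.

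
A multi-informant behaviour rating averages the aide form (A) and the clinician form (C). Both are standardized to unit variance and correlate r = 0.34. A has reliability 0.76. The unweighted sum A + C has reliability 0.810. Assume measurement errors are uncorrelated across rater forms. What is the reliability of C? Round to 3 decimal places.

0.731

Var(A+C) = 2 + 2·0.34 = 2.680.
True-score variance = ρ_A + ρ_C + 2·0.34, so 0.810 = (0.76 + ρ_C + 0.68) / 2.680.
ρ_C = 0.810·2.680 − 0.76 − 0.68 = 0.731.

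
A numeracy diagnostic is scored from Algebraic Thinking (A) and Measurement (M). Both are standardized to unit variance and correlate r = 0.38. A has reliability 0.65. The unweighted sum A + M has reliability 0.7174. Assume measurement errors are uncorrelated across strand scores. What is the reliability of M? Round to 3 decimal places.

Var(A+M) = 2 + 2·0.38 = 2.760.
True-score variance = ρ_A + ρ_M + 2·0.38, so 0.7174 = (0.65 + ρ_M + 0.76) / 2.760.
ρ_M = 0.7174·2.760 − 0.65 − 0.76 = 0.570.

0.570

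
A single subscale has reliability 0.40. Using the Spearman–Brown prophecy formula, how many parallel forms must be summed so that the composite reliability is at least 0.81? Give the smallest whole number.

7

k ≥ ρ*(1−ρ₁)/(ρ₁(1−ρ*)) = 0.81·0.60 / (0.40·0.19) = 6.395.
Smallest integer k = 7.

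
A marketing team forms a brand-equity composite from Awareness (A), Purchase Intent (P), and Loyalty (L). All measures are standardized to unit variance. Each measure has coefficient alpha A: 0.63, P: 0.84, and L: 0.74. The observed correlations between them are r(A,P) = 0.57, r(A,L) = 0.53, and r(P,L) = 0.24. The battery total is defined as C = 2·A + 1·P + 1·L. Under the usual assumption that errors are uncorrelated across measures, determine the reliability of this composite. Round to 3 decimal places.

0.825

Var(C) = 2² + 1 + 1 + 2·[2·0.57 + 2·0.53 + 0.24] = 6 + 4.88 = 10.88.
Because errors are independent across components, Cov(Tᵢ,Tⱼ) = Cov(Xᵢ,Xⱼ); the off-diagonal part of the true-score variance is the same as above.
True-score variance = [2²·0.63 + 0.84 + 0.74] + 4.88 = 4.1 + 4.88 = 8.98.
Reliability = 8.98 / 10.88 = 0.825.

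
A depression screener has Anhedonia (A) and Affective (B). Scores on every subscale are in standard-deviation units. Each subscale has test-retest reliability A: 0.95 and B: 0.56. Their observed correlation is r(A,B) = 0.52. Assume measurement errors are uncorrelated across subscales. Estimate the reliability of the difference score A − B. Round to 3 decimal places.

0.490

Var(A−B) = 1 + 1 − 2·0.52 = 2 − 1.04 = 0.96.
Under uncorrelated errors the observed covariances equal the true-score covariances, so only the own-variance terms attenuate.
True-score variance = [0.95 + 0.56] − 1.04 = 1.51 − 1.04 = 0.47.
Reliability = 0.47 / 0.96 = 0.490.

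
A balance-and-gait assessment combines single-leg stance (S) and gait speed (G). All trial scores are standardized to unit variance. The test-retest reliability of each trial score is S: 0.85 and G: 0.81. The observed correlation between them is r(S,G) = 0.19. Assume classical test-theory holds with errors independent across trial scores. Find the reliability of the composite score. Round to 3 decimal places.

Var(S+G) = 2 + 2·[0.19] = 2 + 0.38 = 2.38.
Under uncorrelated errors the observed covariances equal the true-score covariances, so only the own-variance terms attenuate.
True-score variance = [0.85 + 0.81] + 0.38 = 1.66 + 0.38 = 2.04.
Reliability = 2.04 / 2.38 = 0.857.

0.857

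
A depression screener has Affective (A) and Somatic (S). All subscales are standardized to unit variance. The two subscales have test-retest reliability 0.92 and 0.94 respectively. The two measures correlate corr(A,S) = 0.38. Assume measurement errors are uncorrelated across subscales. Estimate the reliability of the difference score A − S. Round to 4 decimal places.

0.8871

Var(A−S) = 1 + 1 − 2·0.38 = 2 − 0.76 = 1.24.
Because errors are independent across components, Cov(Tᵢ,Tⱼ) = Cov(Xᵢ,Xⱼ); the off-diagonal part of the true-score variance is the same as above.
True-score variance = [0.92 + 0.94] − 0.76 = 1.86 − 0.76 = 1.1.
Reliability = 1.1 / 1.24 = 0.8871.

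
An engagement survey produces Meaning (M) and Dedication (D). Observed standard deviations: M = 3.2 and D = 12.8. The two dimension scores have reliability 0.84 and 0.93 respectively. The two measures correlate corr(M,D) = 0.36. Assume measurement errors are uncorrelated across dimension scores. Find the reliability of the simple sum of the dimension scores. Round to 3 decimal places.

Var(M+D) = 3.2² + 12.8² + 2·[3.2·12.8·0.36] = 174.08 + 29.4912 = 203.571.
Because errors are independent across components, Cov(Tᵢ,Tⱼ) = Cov(Xᵢ,Xⱼ); the off-diagonal part of the true-score variance is the same as above.
True-score variance = [3.2²·0.84 + 12.8²·0.93] + 29.4912 = 160.973 + 29.4912 = 190.464.
Reliability = 190.464 / 203.571 = 0.936.

0.936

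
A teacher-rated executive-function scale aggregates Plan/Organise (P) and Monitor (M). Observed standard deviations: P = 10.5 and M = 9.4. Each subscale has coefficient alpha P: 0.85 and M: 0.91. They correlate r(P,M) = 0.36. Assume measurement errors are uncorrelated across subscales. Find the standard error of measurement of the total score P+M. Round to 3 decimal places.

4.949

Var(total) = 198.61 + 71.064 = 269.674.
True-score variance = 174.12 + 71.064 = 245.184, so reliability = 0.9092.
Error variance = 269.674 − 245.184 = 24.4899; SEM = √24.4899 = 4.949.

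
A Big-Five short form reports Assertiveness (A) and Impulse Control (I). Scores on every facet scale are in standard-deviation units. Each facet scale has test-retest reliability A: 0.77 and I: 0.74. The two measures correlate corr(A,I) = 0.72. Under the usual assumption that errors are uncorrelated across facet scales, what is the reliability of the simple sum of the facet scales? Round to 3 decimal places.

0.858

Var(A+I) = 2 + 2·[0.72] = 2 + 1.44 = 3.44.
Because errors are independent across components, Cov(Tᵢ,Tⱼ) = Cov(Xᵢ,Xⱼ); the off-diagonal part of the true-score variance is the same as above.
True-score variance = [0.77 + 0.74] + 1.44 = 1.51 + 1.44 = 2.95.
Reliability = 2.95 / 3.44 = 0.858.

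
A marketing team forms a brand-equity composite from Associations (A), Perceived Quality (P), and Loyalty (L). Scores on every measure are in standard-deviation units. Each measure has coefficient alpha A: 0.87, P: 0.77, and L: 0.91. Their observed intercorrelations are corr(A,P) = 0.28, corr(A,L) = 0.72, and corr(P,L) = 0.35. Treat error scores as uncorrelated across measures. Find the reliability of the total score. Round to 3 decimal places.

0.921

Var(A+P+L) = 3 + 2·[0.28 + 0.72 + 0.35] = 3 + 2.7 = 5.7.
Under uncorrelated errors the observed covariances equal the true-score covariances, so only the own-variance terms attenuate.
True-score variance = [0.87 + 0.77 + 0.91] + 2.7 = 2.55 + 2.7 = 5.25.
Reliability = 5.25 / 5.7 = 0.921.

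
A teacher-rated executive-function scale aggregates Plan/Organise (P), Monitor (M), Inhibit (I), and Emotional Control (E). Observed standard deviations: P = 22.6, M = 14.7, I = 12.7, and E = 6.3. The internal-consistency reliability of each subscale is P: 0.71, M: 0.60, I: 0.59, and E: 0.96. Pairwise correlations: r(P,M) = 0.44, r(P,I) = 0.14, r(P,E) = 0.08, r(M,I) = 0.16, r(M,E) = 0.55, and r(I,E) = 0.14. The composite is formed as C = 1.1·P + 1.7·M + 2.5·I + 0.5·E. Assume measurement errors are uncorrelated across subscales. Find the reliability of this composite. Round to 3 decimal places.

Var(C) = 1.1²·22.6² + 1.7²·14.7² + 2.5²·12.7² + 0.5²·6.3² + 2·[1.87·22.6·14.7·0.44 + 2.75·22.6·12.7·0.14 + 0.55·22.6·6.3·0.08 + 4.25·14.7·12.7·0.16 + 0.85·14.7·6.3·0.55 + 1.25·12.7·6.3·0.14] = 2260.5 + 1148.73 = 3409.23.
Under uncorrelated errors the observed covariances equal the true-score covariances, so only the own-variance terms attenuate.
True-score variance = [1.1²·22.6²·0.71 + 1.7²·14.7²·0.60 + 2.5²·12.7²·0.59 + 0.5²·6.3²·0.96] + 1148.73 = 1417.78 + 1148.73 = 2566.5.
Reliability = 2566.5 / 3409.23 = 0.753.

0.753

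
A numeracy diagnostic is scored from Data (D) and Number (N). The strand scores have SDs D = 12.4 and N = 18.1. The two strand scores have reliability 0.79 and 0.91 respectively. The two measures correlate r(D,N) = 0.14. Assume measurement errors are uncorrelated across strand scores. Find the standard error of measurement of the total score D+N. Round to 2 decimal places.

7.86

Var(total) = 481.37 + 62.8432 = 544.213.
True-score variance = 419.596 + 62.8432 = 482.439, so reliability = 0.8865.
Error variance = 544.213 − 482.439 = 61.7745; SEM = √61.7745 = 7.86.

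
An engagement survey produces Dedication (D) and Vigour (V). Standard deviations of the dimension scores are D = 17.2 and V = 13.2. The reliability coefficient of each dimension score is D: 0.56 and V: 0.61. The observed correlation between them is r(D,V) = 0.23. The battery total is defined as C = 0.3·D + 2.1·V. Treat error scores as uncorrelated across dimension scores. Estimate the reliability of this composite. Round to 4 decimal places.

0.6383

Var(C) = 0.3²·17.2² + 2.1²·13.2² + 2·[0.63·17.2·13.2·0.23] = 795.024 + 65.7962 = 860.82.
Under uncorrelated errors the observed covariances equal the true-score covariances, so only the own-variance terms attenuate.
True-score variance = [0.3²·17.2²·0.56 + 2.1²·13.2²·0.61] + 65.7962 = 483.633 + 65.7962 = 549.43.
Reliability = 549.43 / 860.82 = 0.6383.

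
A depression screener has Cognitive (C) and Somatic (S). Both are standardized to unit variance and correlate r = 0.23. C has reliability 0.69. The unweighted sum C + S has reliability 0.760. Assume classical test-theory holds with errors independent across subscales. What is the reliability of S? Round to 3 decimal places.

0.720

Var(C+S) = 2 + 2·0.23 = 2.460.
True-score variance = ρ_C + ρ_S + 2·0.23, so 0.760 = (0.69 + ρ_S + 0.46) / 2.460.
ρ_S = 0.760·2.460 − 0.69 − 0.46 = 0.720.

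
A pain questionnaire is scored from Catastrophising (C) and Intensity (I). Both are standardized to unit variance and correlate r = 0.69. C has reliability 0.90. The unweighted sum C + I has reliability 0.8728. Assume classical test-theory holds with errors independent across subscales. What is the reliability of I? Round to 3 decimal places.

0.670

Var(C+I) = 2 + 2·0.69 = 3.380.
True-score variance = ρ_C + ρ_I + 2·0.69, so 0.8728 = (0.90 + ρ_I + 1.38) / 3.380.
ρ_I = 0.8728·3.380 − 0.90 − 1.38 = 0.670.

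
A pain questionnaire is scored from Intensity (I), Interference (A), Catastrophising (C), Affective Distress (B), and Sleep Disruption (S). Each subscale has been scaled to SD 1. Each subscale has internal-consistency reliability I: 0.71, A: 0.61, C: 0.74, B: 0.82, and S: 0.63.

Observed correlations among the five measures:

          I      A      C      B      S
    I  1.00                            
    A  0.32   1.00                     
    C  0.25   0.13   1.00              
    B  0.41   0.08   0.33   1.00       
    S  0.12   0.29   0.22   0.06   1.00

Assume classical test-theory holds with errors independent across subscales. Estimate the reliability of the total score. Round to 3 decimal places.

0.842

Var(I+A+C+B+S) = 5 + 2·[0.32 + 0.25 + 0.41 + 0.12 + 0.13 + 0.08 + 0.29 + 0.33 + 0.22 + 0.06] = 5 + 4.42 = 9.42.
With uncorrelated errors the cross-covariances are all true-score covariance, so they carry over unchanged; only the diagonal terms shrink to ρᵢσᵢ².
True-score variance = [0.71 + 0.61 + 0.74 + 0.82 + 0.63] + 4.42 = 3.51 + 4.42 = 7.93.
Reliability = 7.93 / 9.42 = 0.842.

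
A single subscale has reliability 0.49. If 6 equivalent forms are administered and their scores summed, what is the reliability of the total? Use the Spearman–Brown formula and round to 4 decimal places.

0.8522

ρ_k = kρ / (1 + (k−1)ρ) = 6·0.49 / (1 + 5·0.49) = 2.940 / 3.450 = 0.8522.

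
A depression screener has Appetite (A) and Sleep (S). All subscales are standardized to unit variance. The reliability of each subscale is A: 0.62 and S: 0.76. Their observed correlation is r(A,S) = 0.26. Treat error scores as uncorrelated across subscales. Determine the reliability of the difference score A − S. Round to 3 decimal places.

0.581

Var(A−S) = 1 + 1 − 2·0.26 = 2 − 0.52 = 1.48.
Because errors are independent across components, Cov(Tᵢ,Tⱼ) = Cov(Xᵢ,Xⱼ); the off-diagonal part of the true-score variance is the same as above.
True-score variance = [0.62 + 0.76] − 0.52 = 1.38 − 0.52 = 0.86.
Reliability = 0.86 / 1.48 = 0.581.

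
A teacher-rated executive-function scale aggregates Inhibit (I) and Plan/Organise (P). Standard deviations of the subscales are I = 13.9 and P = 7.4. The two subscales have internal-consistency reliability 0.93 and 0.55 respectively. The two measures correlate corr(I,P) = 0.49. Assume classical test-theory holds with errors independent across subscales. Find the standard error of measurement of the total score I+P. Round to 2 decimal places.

6.18

Var(total) = 247.97 + 100.803 = 348.773.
True-score variance = 209.803 + 100.803 = 310.606, so reliability = 0.8906.
Error variance = 348.773 − 310.606 = 38.1667; SEM = √38.1667 = 6.18.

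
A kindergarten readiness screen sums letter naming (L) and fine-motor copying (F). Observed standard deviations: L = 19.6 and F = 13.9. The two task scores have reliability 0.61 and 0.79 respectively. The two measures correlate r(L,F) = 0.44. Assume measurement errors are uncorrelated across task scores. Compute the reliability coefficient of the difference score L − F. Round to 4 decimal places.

0.4361

Var(L−F) = 19.6² + 13.9² − 2·19.6·13.9·0.44 = 577.37 − 239.747 = 337.623.
With uncorrelated errors the cross-covariances are all true-score covariance, so they carry over unchanged; only the diagonal terms shrink to ρᵢσᵢ².
True-score variance = [19.6²·0.61 + 13.9²·0.79] − 239.747 = 386.974 − 239.747 = 147.226.
Reliability = 147.226 / 337.623 = 0.4361.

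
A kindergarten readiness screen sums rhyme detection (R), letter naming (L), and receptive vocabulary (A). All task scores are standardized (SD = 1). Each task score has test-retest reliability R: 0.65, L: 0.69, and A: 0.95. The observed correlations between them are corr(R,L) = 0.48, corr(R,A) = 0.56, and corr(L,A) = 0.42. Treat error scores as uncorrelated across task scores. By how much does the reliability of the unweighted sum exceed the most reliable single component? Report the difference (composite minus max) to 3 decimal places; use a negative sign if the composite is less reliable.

-0.070

Var(sum) = 3 + 2.92 = 5.92; true-score variance = 2.29 + 2.92 = 5.21; composite reliability = 0.8801.
Max component reliability = 0.9500.
Difference = 0.8801 − 0.9500 = -0.070.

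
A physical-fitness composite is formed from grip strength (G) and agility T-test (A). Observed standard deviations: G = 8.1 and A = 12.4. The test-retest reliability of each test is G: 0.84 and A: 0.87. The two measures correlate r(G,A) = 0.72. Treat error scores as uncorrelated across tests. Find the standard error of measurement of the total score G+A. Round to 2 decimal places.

5.52

Var(total) = 219.37 + 144.634 = 364.004.
True-score variance = 188.884 + 144.634 = 333.517, so reliability = 0.9162.
Error variance = 364.004 − 333.517 = 30.4864; SEM = √30.4864 = 5.52.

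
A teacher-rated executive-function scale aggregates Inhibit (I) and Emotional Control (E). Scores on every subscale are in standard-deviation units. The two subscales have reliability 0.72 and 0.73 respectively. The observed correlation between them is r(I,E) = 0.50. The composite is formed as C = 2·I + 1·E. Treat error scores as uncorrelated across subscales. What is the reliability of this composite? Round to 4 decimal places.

0.8014

Var(C) = 2² + 1 + 2·[2·0.50] = 5 + 2 = 7.
Under uncorrelated errors the observed covariances equal the true-score covariances, so only the own-variance terms attenuate.
True-score variance = [2²·0.72 + 0.73] + 2 = 3.61 + 2 = 5.61.
Reliability = 5.61 / 7 = 0.8014.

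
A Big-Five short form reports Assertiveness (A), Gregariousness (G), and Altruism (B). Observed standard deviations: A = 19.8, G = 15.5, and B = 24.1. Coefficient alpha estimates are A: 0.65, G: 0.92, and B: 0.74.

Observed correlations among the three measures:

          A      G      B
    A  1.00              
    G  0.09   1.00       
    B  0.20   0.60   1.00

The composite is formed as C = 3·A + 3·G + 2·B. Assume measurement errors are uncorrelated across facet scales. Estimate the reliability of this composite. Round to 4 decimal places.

Var(C) = 3²·19.8² + 3²·15.5² + 2²·24.1² + 2·[9·19.8·15.5·0.09 + 6·19.8·24.1·0.20 + 6·15.5·24.1·0.60] = 8013.85 + 4331.97 = 12345.8.
Under uncorrelated errors the observed covariances equal the true-score covariances, so only the own-variance terms attenuate.
True-score variance = [3²·19.8²·0.65 + 3²·15.5²·0.92 + 2²·24.1²·0.74] + 4331.97 = 6001.9 + 4331.97 = 10333.9.
Reliability = 10333.9 / 12345.8 = 0.8370.

0.8370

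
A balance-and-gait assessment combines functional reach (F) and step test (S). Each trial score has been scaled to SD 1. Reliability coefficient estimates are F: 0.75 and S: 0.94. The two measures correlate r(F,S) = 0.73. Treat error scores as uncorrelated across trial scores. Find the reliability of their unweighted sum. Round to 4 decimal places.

0.9104

Var(F+S) = 2 + 2·[0.73] = 2 + 1.46 = 3.46.
Because errors are independent across components, Cov(Tᵢ,Tⱼ) = Cov(Xᵢ,Xⱼ); the off-diagonal part of the true-score variance is the same as above.
True-score variance = [0.75 + 0.94] + 1.46 = 1.69 + 1.46 = 3.15.
Reliability = 3.15 / 3.46 = 0.9104.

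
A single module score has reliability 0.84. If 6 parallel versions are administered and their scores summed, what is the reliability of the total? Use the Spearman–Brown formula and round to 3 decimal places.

ρ_k = kρ / (1 + (k−1)ρ) = 6·0.84 / (1 + 5·0.84) = 5.040 / 5.200 = 0.969.

0.969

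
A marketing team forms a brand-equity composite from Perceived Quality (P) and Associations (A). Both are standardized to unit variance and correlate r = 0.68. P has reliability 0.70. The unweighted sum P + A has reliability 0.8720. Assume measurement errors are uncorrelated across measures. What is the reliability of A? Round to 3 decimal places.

0.870

Var(P+A) = 2 + 2·0.68 = 3.360.
True-score variance = ρ_P + ρ_A + 2·0.68, so 0.8720 = (0.70 + ρ_A + 1.36) / 3.360.
ρ_A = 0.8720·3.360 − 0.70 − 1.36 = 0.870.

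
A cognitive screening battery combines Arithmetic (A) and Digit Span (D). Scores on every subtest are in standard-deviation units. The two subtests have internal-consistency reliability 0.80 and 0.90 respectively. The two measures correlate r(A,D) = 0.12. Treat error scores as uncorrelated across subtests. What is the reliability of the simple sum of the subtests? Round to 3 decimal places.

0.866

Var(A+D) = 2 + 2·[0.12] = 2 + 0.24 = 2.24.
Because errors are independent across components, Cov(Tᵢ,Tⱼ) = Cov(Xᵢ,Xⱼ); the off-diagonal part of the true-score variance is the same as above.
True-score variance = [0.80 + 0.90] + 0.24 = 1.7 + 0.24 = 1.94.
Reliability = 1.94 / 2.24 = 0.866.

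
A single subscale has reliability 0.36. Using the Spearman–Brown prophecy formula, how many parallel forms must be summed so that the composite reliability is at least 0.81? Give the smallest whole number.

8

k ≥ ρ*(1−ρ₁)/(ρ₁(1−ρ*)) = 0.81·0.64 / (0.36·0.19) = 7.579.
Smallest integer k = 8.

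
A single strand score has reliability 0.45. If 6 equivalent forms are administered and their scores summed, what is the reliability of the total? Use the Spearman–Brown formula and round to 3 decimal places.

ρ_k = kρ / (1 + (k−1)ρ) = 6·0.45 / (1 + 5·0.45) = 2.700 / 3.250 = 0.831.

0.831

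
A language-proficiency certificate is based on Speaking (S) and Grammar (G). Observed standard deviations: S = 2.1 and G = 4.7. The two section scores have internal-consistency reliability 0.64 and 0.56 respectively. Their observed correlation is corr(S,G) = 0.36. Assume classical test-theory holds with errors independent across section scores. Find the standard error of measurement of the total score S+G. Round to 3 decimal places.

Var(total) = 26.5 + 7.1064 = 33.6064.
True-score variance = 15.1928 + 7.1064 = 22.2992, so reliability = 0.6635.
Error variance = 33.6064 − 22.2992 = 11.3072; SEM = √11.3072 = 3.363.

3.363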